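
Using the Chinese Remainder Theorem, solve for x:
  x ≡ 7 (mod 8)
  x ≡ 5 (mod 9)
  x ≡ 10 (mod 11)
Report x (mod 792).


Moduli 8, 9, 11 are pairwise coprime; by CRT there is a unique solution modulo M = 8 · 9 · 11 = 792.
Solve pairwise, accumulating the modulus:
  Start with x ≡ 7 (mod 8).
  Combine with x ≡ 5 (mod 9): since gcd(8, 9) = 1, we get a unique residue mod 72.
    Write x = 7 + 8·t and substitute into x ≡ 5 (mod 9): 8·t ≡ 5 − 7 = -2 (mod 9).
    Reduce coefficients mod 9: 8·t ≡ 7 (mod 9).
    The inverse of 8 mod 9 is 8 (since 8·8 = 64 = 7·9 + 1), so t ≡ 8·7 = 56 ≡ 2 (mod 9).
    Then x = 7 + 8·2 = 23, valid modulo lcm(8, 9) = 72: x ≡ 23 (mod 72).
  Combine with x ≡ 10 (mod 11): since gcd(72, 11) = 1, we get a unique residue mod 792.
    Write x = 23 + 72·t and substitute into x ≡ 10 (mod 11): 72·t ≡ 10 − 23 = -13 (mod 11).
    Reduce coefficients mod 11: 6·t ≡ 9 (mod 11).
    The inverse of 6 mod 11 is 2 (since 6·2 = 12 = 1·11 + 1), so t ≡ 2·9 = 18 ≡ 7 (mod 11).
    Then x = 23 + 72·7 = 527, valid modulo lcm(72, 11) = 792: x ≡ 527 (mod 792).
Verify: 527 mod 8 = 7 ✓, 527 mod 9 = 5 ✓, 527 mod 11 = 10 ✓.

x ≡ 527 (mod 792).


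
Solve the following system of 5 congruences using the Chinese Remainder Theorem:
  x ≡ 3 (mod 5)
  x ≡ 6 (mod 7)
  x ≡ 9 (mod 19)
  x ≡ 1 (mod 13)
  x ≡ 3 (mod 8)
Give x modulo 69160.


Product of moduli M = 5 · 7 · 19 · 13 · 8 = 69160.
Merge one congruence at a time:
  Start: x ≡ 3 (mod 5).
  Combine with x ≡ 6 (mod 7); new modulus lcm = 35.
    Write x = 3 + 5·t and substitute into x ≡ 6 (mod 7): 5·t ≡ 6 − 3 = 3 (mod 7).
    The inverse of 5 mod 7 is 3 (since 5·3 = 15 = 2·7 + 1), so t ≡ 3·3 = 9 ≡ 2 (mod 7).
    Then x = 3 + 5·2 = 13, valid modulo lcm(5, 7) = 35: x ≡ 13 (mod 35).
  Combine with x ≡ 9 (mod 19); new modulus lcm = 665.
    Write x = 13 + 35·t and substitute into x ≡ 9 (mod 19): 35·t ≡ 9 − 13 = -4 (mod 19).
    Reduce coefficients mod 19: 16·t ≡ 15 (mod 19).
    The inverse of 16 mod 19 is 6 (since 16·6 = 96 = 5·19 + 1), so t ≡ 6·15 = 90 ≡ 14 (mod 19).
    Then x = 13 + 35·14 = 503, valid modulo lcm(35, 19) = 665: x ≡ 503 (mod 665).
  Combine with x ≡ 1 (mod 13); new modulus lcm = 8645.
    Write x = 503 + 665·t and substitute into x ≡ 1 (mod 13): 665·t ≡ 1 − 503 = -502 (mod 13).
    Reduce coefficients mod 13: 2·t ≡ 5 (mod 13).
    The inverse of 2 mod 13 is 7 (since 2·7 = 14 = 1·13 + 1), so t ≡ 7·5 = 35 ≡ 9 (mod 13).
    Then x = 503 + 665·9 = 6488, valid modulo lcm(665, 13) = 8645: x ≡ 6488 (mod 8645).
  Combine with x ≡ 3 (mod 8); new modulus lcm = 69160.
    Write x = 6488 + 8645·t and substitute into x ≡ 3 (mod 8): 8645·t ≡ 3 − 6488 = -6485 (mod 8).
    Reduce coefficients mod 8: 5·t ≡ 3 (mod 8).
    The inverse of 5 mod 8 is 5 (since 5·5 = 25 = 3·8 + 1), so t ≡ 5·3 = 15 ≡ 7 (mod 8).
    Then x = 6488 + 8645·7 = 67003, valid modulo lcm(8645, 8) = 69160: x ≡ 67003 (mod 69160).
Verify against each original: 67003 mod 5 = 3, 67003 mod 7 = 6, 67003 mod 19 = 9, 67003 mod 13 = 1, 67003 mod 8 = 3.

x ≡ 67003 (mod 69160).


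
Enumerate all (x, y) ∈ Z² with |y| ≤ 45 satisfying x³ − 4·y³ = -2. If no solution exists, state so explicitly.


The equation is x³ - 4y³ = -2. For fixed y, x³ = 4·y³ − 2, so a solution requires the RHS to be a perfect cube.
Strategy: iterate y from -45 to 45, compute RHS = 4·y³ − 2, and check whether it is a (positive or negative) perfect cube.
Check small values of y:
  y = 0: RHS = -2 is not a perfect cube.
  y = 1: RHS = 2 is not a perfect cube.
  y = -1: RHS = -6 is not a perfect cube.
  y = 2: RHS = 30 is not a perfect cube.
  y = -2: RHS = -34 is not a perfect cube.
  y = 3: RHS = 106 is not a perfect cube.
  y = -3: RHS = -110 is not a perfect cube.
Continuing the search up to |y| = 45 finds no solutions either.
No (x, y) in the scanned range satisfies the equation.

No integer solutions with |y| ≤ 45.


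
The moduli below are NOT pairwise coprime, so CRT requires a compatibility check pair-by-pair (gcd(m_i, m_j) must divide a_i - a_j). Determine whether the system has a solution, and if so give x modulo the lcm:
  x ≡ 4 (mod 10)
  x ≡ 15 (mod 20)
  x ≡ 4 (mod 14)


Moduli 10, 20, 14 are not pairwise coprime, so CRT works modulo lcm(m_i) when all pairwise compatibility conditions hold.
Pairwise compatibility: gcd(m_i, m_j) must divide a_i - a_j for every pair.
Merge one congruence at a time:
  Start: x ≡ 4 (mod 10).
  Combine with x ≡ 15 (mod 20): gcd(10, 20) = 10, and 15 - 4 = 11 is NOT divisible by 10.
    ⇒ system is inconsistent (no integer solution).

No solution (the system is inconsistent).


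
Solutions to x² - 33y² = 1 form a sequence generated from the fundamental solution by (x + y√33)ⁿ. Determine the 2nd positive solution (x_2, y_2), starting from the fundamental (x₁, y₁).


Step 1: Find the fundamental solution (x₁, y₁) of x² - 33y² = 1.
  Expand √33 as a continued fraction. a₀ = ⌊√33⌋ = 5; iterate m_{k+1} = d_k·a_k − m_k, d_{k+1} = (33 − m_{k+1}²)/d_k, a_{k+1} = ⌊(a₀ + m_{k+1})/d_{k+1}⌋ (starting m₀ = 0, d₀ = 1), with convergents p_k = a_k·p_{k-1} + p_{k-2}, q_k = a_k·q_{k-1} + q_{k-2} (p₋₁ = 1, q₋₁ = 0):
  k = 0: a₀ = 5; p₀/q₀ = 5/1; p₀² − 33·q₀² = 25 − 33 = -8.
  k = 1: m = 5, d = 8, a = ⌊(5 + 5)/8⌋ = 1; p/q = (1·5 + 1)/(1·1 + 0) = 6/1; p² − 33·q² = 36 − 33 = 3.
  k = 2: m = 3, d = 3, a = ⌊(5 + 3)/3⌋ = 2; p/q = (2·6 + 5)/(2·1 + 1) = 17/3; p² − 33·q² = 289 − 297 = -8.
  k = 3: m = 3, d = 8, a = ⌊(5 + 3)/8⌋ = 1; p/q = (1·17 + 6)/(1·3 + 1) = 23/4; p² − 33·q² = 529 − 528 = 1.
  The first convergent with p² − 33·q² = 1 gives the fundamental solution (x₁, y₁) = (23, 4).
Step 2: Apply the recurrence (x_{n+1}, y_{n+1}) = (x₁x_n + 33y₁y_n, x₁y_n + y₁x_n) repeatedly.
  From (x_1, y_1) = (23, 4): x_2 = 23·23 + 33·4·4 = 1057; y_2 = 23·4 + 4·23 = 184.
Step 3: Verify x_2² - 33·y_2² = 1117249 - 1117248 = 1 (should be 1). ✓

(x_1, y_1) = (23, 4); (x_2, y_2) = (1057, 184).


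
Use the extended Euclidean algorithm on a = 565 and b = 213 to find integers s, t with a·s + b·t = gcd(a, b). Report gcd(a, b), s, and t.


Euclidean algorithm on (565, 213) — divide until remainder is 0:
  565 = 2 · 213 + 139
  213 = 1 · 139 + 74
  139 = 1 · 74 + 65
  74 = 1 · 65 + 9
  65 = 7 · 9 + 2
  9 = 4 · 2 + 1
  2 = 2 · 1 + 0
gcd(565, 213) = 1.
Track Bezout coefficients alongside the remainders: start with r₀ = 565 = a·1 + b·0 (s = 1, t = 0) and r₁ = 213 = a·0 + b·1 (s = 0, t = 1); each new remainder r_{k+1} = r_{k-1} − q_k·r_k inherits s_{k+1} = s_{k-1} − q_k·s_k, t_{k+1} = t_{k-1} − q_k·t_k, so r_k = a·s_k + b·t_k at every step:
  q = 2: r = 139, s = 1 − 2·0 = 1, t = 0 − 2·1 = -2  (check: 565·1 + 213·(-2) = 139)
  q = 1: r = 74, s = 0 − 1·1 = -1, t = 1 − 1·(-2) = 3  (check: 565·(-1) + 213·3 = 74)
  q = 1: r = 65, s = 1 − 1·(-1) = 2, t = -2 − 1·3 = -5  (check: 565·2 + 213·(-5) = 65)
  q = 1: r = 9, s = -1 − 1·2 = -3, t = 3 − 1·(-5) = 8  (check: 565·(-3) + 213·8 = 9)
  q = 7: r = 2, s = 2 − 7·(-3) = 23, t = -5 − 7·8 = -61  (check: 565·23 + 213·(-61) = 2)
  q = 4: r = 1, s = -3 − 4·23 = -95, t = 8 − 4·(-61) = 252  (check: 565·(-95) + 213·252 = 1)
The row with r = 1 (the gcd) gives the Bezout coefficients s = -95, t = 252.
Result: 565 · (-95) + 213 · (252) = 1.

gcd(565, 213) = 1; s = -95, t = 252 (check: 565·(-95) + 213·252 = 1).


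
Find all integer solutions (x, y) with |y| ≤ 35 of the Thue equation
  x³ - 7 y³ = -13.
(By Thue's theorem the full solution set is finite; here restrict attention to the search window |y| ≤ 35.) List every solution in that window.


The equation is x³ - 7y³ = -13. For fixed y, x³ = 7·y³ − 13, so a solution requires the RHS to be a perfect cube.
Strategy: iterate y from -35 to 35, compute RHS = 7·y³ − 13, and check whether it is a (positive or negative) perfect cube.
Check small values of y:
  y = 0: RHS = -13 is not a perfect cube.
  y = 1: RHS = -6 is not a perfect cube.
  y = -1: RHS = -20 is not a perfect cube.
  y = 2: RHS = 43 is not a perfect cube.
  y = -2: RHS = -69 is not a perfect cube.
  y = 3: RHS = 176 is not a perfect cube.
  y = -3: RHS = -202 is not a perfect cube.
Continuing the search up to |y| = 35 finds no solutions either.
No (x, y) in the scanned range satisfies the equation.

No integer solutions with |y| ≤ 35.


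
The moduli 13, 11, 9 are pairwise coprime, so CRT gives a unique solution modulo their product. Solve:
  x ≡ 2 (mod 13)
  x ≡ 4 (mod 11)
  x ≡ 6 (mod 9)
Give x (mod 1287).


Moduli 13, 11, 9 are pairwise coprime; by CRT there is a unique solution modulo M = 13 · 11 · 9 = 1287.
Solve pairwise, accumulating the modulus:
  Start with x ≡ 2 (mod 13).
  Combine with x ≡ 4 (mod 11): since gcd(13, 11) = 1, we get a unique residue mod 143.
    Write x = 2 + 13·t and substitute into x ≡ 4 (mod 11): 13·t ≡ 4 − 2 = 2 (mod 11).
    Reduce coefficients mod 11: 2·t ≡ 2 (mod 11).
    The inverse of 2 mod 11 is 6 (since 2·6 = 12 = 1·11 + 1), so t ≡ 6·2 = 12 ≡ 1 (mod 11).
    Then x = 2 + 13·1 = 15, valid modulo lcm(13, 11) = 143: x ≡ 15 (mod 143).
  Combine with x ≡ 6 (mod 9): since gcd(143, 9) = 1, we get a unique residue mod 1287.
    Write x = 15 + 143·t and substitute into x ≡ 6 (mod 9): 143·t ≡ 6 − 15 = -9 (mod 9).
    Reduce coefficients mod 9: 8·t ≡ 0 (mod 9).
    The inverse of 8 mod 9 is 8 (since 8·8 = 64 = 7·9 + 1), so t ≡ 8·0 = 0 ≡ 0 (mod 9).
    Then x = 15 + 143·0 = 15, valid modulo lcm(143, 9) = 1287: x ≡ 15 (mod 1287).
Verify: 15 mod 13 = 2 ✓, 15 mod 11 = 4 ✓, 15 mod 9 = 6 ✓.

x ≡ 15 (mod 1287).


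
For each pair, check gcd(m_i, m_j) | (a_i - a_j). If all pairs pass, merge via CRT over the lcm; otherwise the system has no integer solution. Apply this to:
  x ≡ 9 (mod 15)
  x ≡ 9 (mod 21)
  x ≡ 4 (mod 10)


Moduli 15, 21, 10 are not pairwise coprime, so CRT works modulo lcm(m_i) when all pairwise compatibility conditions hold.
Pairwise compatibility: gcd(m_i, m_j) must divide a_i - a_j for every pair.
Merge one congruence at a time:
  Start: x ≡ 9 (mod 15).
  Combine with x ≡ 9 (mod 21): gcd(15, 21) = 3; 9 - 9 = 0, which IS divisible by 3, so compatible.
    Write x = 9 + 15·t and substitute into x ≡ 9 (mod 21): 15·t ≡ 9 − 9 = 0 (mod 21).
    Divide the congruence (and modulus) by g = 3: 5·t ≡ 0 (mod 7).
    The inverse of 5 mod 7 is 3 (since 5·3 = 15 = 2·7 + 1), so t ≡ 3·0 = 0 ≡ 0 (mod 7).
    Then x = 9 + 15·0 = 9, valid modulo lcm(15, 21) = 105: x ≡ 9 (mod 105).
  Combine with x ≡ 4 (mod 10): gcd(105, 10) = 5; 4 - 9 = -5, which IS divisible by 5, so compatible.
    Write x = 9 + 105·t and substitute into x ≡ 4 (mod 10): 105·t ≡ 4 − 9 = -5 (mod 10).
    Divide the congruence (and modulus) by g = 5: 21·t ≡ -1 (mod 2).
    Reduce coefficients mod 2: 1·t ≡ 1 (mod 2).
    So t ≡ 1 (mod 2).
    Then x = 9 + 105·1 = 114, valid modulo lcm(105, 10) = 210: x ≡ 114 (mod 210).
Verify: 114 mod 15 = 9, 114 mod 21 = 9, 114 mod 10 = 4.

x ≡ 114 (mod 210).


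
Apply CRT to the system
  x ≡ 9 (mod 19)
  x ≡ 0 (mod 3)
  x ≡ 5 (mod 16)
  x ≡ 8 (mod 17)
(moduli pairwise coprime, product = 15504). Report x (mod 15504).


Product of moduli M = 19 · 3 · 16 · 17 = 15504.
Merge one congruence at a time:
  Start: x ≡ 9 (mod 19).
  Combine with x ≡ 0 (mod 3); new modulus lcm = 57.
    Write x = 9 + 19·t and substitute into x ≡ 0 (mod 3): 19·t ≡ 0 − 9 = -9 (mod 3).
    Reduce coefficients mod 3: 1·t ≡ 0 (mod 3).
    So t ≡ 0 (mod 3).
    Then x = 9 + 19·0 = 9, valid modulo lcm(19, 3) = 57: x ≡ 9 (mod 57).
  Combine with x ≡ 5 (mod 16); new modulus lcm = 912.
    Write x = 9 + 57·t and substitute into x ≡ 5 (mod 16): 57·t ≡ 5 − 9 = -4 (mod 16).
    Reduce coefficients mod 16: 9·t ≡ 12 (mod 16).
    The inverse of 9 mod 16 is 9 (since 9·9 = 81 = 5·16 + 1), so t ≡ 9·12 = 108 ≡ 12 (mod 16).
    Then x = 9 + 57·12 = 693, valid modulo lcm(57, 16) = 912: x ≡ 693 (mod 912).
  Combine with x ≡ 8 (mod 17); new modulus lcm = 15504.
    Write x = 693 + 912·t and substitute into x ≡ 8 (mod 17): 912·t ≡ 8 − 693 = -685 (mod 17).
    Reduce coefficients mod 17: 11·t ≡ 12 (mod 17).
    The inverse of 11 mod 17 is 14 (since 11·14 = 154 = 9·17 + 1), so t ≡ 14·12 = 168 ≡ 15 (mod 17).
    Then x = 693 + 912·15 = 14373, valid modulo lcm(912, 17) = 15504: x ≡ 14373 (mod 15504).
Verify against each original: 14373 mod 19 = 9, 14373 mod 3 = 0, 14373 mod 16 = 5, 14373 mod 17 = 8.

x ≡ 14373 (mod 15504).


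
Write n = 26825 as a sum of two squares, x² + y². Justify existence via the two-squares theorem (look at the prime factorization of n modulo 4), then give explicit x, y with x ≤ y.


Step 1: Factor n = 26825 = 5^2 · 29 · 37.
Step 2: Check the mod-4 condition on each prime factor: 5 ≡ 1 (mod 4), exponent 2; 29 ≡ 1 (mod 4), exponent 1; 37 ≡ 1 (mod 4), exponent 1.
All primes ≡ 3 (mod 4) appear to even exponent (or don't appear), so by the two-squares theorem n IS expressible as a sum of two squares.
Step 3: Build a representation. Group n = k² · m with k = 5 and m = 29 · 37 = 1073 (a product of primes ≡ 1 (mod 4)); a representation of m scales to one of n via (k·x)² + (k·y)² = k²(x² + y²). Each prime p ≡ 1 (mod 4) is itself a sum of two squares; find a² by testing p − a² for a perfect square:
  29: 29 − 1² = 28, 29 − 2² = 25 = 5² ⇒ 29 = 2² + 5².
  37: 37 − 1² = 36 = 6² ⇒ 37 = 1² + 6².
  Combine using the Brahmagupta–Fibonacci identity (a² + b²)(c² + d²) = (ac − bd)² + (ad + bc)² = (ac + bd)² + (ad − bc)²:
  29 · 37 = 1073: from (2² + 5²)(1² + 6²), take (2·1 − 5·6, 2·6 + 5·1) = (2 − 30, 12 + 5) = (-28, 17); dropping signs (only squares matter) gives (28, 17); check 28² + 17² = 784 + 289 = 1073 ✓.
  Scale by k = 5: (5·28, 5·17) = (140, 85).
Step 4: Order so x ≤ y and verify: 85² + 140² = 7225 + 19600 = 26825 = n. ✓

n = 26825 = 85² + 140² (one valid representation with x ≤ y).


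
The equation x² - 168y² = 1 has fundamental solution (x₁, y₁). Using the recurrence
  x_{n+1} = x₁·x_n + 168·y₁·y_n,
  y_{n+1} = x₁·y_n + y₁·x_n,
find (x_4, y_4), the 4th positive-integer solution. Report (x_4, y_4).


Step 1: Find the fundamental solution (x₁, y₁) of x² - 168y² = 1.
  Expand √168 as a continued fraction. a₀ = ⌊√168⌋ = 12; iterate m_{k+1} = d_k·a_k − m_k, d_{k+1} = (168 − m_{k+1}²)/d_k, a_{k+1} = ⌊(a₀ + m_{k+1})/d_{k+1}⌋ (starting m₀ = 0, d₀ = 1), with convergents p_k = a_k·p_{k-1} + p_{k-2}, q_k = a_k·q_{k-1} + q_{k-2} (p₋₁ = 1, q₋₁ = 0):
  k = 0: a₀ = 12; p₀/q₀ = 12/1; p₀² − 168·q₀² = 144 − 168 = -24.
  k = 1: m = 12, d = 24, a = ⌊(12 + 12)/24⌋ = 1; p/q = (1·12 + 1)/(1·1 + 0) = 13/1; p² − 168·q² = 169 − 168 = 1.
  The first convergent with p² − 168·q² = 1 gives the fundamental solution (x₁, y₁) = (13, 1).
Step 2: Apply the recurrence (x_{n+1}, y_{n+1}) = (x₁x_n + 168y₁y_n, x₁y_n + y₁x_n) repeatedly.
  From (x_1, y_1) = (13, 1): x_2 = 13·13 + 168·1·1 = 337; y_2 = 13·1 + 1·13 = 26.
  From (x_2, y_2) = (337, 26): x_3 = 13·337 + 168·1·26 = 8749; y_3 = 13·26 + 1·337 = 675.
  From (x_3, y_3) = (8749, 675): x_4 = 13·8749 + 168·1·675 = 227137; y_4 = 13·675 + 1·8749 = 17524.
Step 3: Verify x_4² - 168·y_4² = 51591216769 - 51591216768 = 1 (should be 1). ✓

(x_1, y_1) = (13, 1); (x_4, y_4) = (227137, 17524).


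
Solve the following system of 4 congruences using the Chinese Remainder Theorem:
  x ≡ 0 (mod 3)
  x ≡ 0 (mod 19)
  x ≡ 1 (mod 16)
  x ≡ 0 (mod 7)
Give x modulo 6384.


Product of moduli M = 3 · 19 · 16 · 7 = 6384.
Merge one congruence at a time:
  Start: x ≡ 0 (mod 3).
  Combine with x ≡ 0 (mod 19); new modulus lcm = 57.
    Write x = 0 + 3·t and substitute into x ≡ 0 (mod 19): 3·t ≡ 0 − 0 = 0 (mod 19).
    The inverse of 3 mod 19 is 13 (since 3·13 = 39 = 2·19 + 1), so t ≡ 13·0 = 0 ≡ 0 (mod 19).
    Then x = 0 + 3·0 = 0, valid modulo lcm(3, 19) = 57: x ≡ 0 (mod 57).
  Combine with x ≡ 1 (mod 16); new modulus lcm = 912.
    Write x = 0 + 57·t and substitute into x ≡ 1 (mod 16): 57·t ≡ 1 − 0 = 1 (mod 16).
    Reduce coefficients mod 16: 9·t ≡ 1 (mod 16).
    The inverse of 9 mod 16 is 9 (since 9·9 = 81 = 5·16 + 1), so t ≡ 9·1 = 9 ≡ 9 (mod 16).
    Then x = 0 + 57·9 = 513, valid modulo lcm(57, 16) = 912: x ≡ 513 (mod 912).
  Combine with x ≡ 0 (mod 7); new modulus lcm = 6384.
    Write x = 513 + 912·t and substitute into x ≡ 0 (mod 7): 912·t ≡ 0 − 513 = -513 (mod 7).
    Reduce coefficients mod 7: 2·t ≡ 5 (mod 7).
    The inverse of 2 mod 7 is 4 (since 2·4 = 8 = 1·7 + 1), so t ≡ 4·5 = 20 ≡ 6 (mod 7).
    Then x = 513 + 912·6 = 5985, valid modulo lcm(912, 7) = 6384: x ≡ 5985 (mod 6384).
Verify against each original: 5985 mod 3 = 0, 5985 mod 19 = 0, 5985 mod 16 = 1, 5985 mod 7 = 0.

x ≡ 5985 (mod 6384).


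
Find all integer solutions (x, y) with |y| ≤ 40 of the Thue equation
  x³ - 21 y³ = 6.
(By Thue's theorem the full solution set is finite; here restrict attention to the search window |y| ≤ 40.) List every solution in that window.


The equation is x³ - 21y³ = 6. For fixed y, x³ = 21·y³ + 6, so a solution requires the RHS to be a perfect cube.
Strategy: iterate y from -40 to 40, compute RHS = 21·y³ + 6, and check whether it is a (positive or negative) perfect cube.
Check small values of y:
  y = 0: RHS = 6 is not a perfect cube.
  y = 1: RHS = 27 = (3)³ ⇒ x = 3 works.
  y = -1: RHS = -15 is not a perfect cube.
  y = 2: RHS = 174 is not a perfect cube.
  y = -2: RHS = -162 is not a perfect cube.
  y = 3: RHS = 573 is not a perfect cube.
  y = -3: RHS = -561 is not a perfect cube.
Continuing the search up to |y| = 40 finds no further solutions beyond those listed.
Collected solutions: (3, 1).

Solutions (with |y| ≤ 40): (3, 1).


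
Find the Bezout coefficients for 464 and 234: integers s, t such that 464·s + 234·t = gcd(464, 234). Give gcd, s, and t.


Euclidean algorithm on (464, 234) — divide until remainder is 0:
  464 = 1 · 234 + 230
  234 = 1 · 230 + 4
  230 = 57 · 4 + 2
  4 = 2 · 2 + 0
gcd(464, 234) = 2.
Track Bezout coefficients alongside the remainders: start with r₀ = 464 = a·1 + b·0 (s = 1, t = 0) and r₁ = 234 = a·0 + b·1 (s = 0, t = 1); each new remainder r_{k+1} = r_{k-1} − q_k·r_k inherits s_{k+1} = s_{k-1} − q_k·s_k, t_{k+1} = t_{k-1} − q_k·t_k, so r_k = a·s_k + b·t_k at every step:
  q = 1: r = 230, s = 1 − 1·0 = 1, t = 0 − 1·1 = -1  (check: 464·1 + 234·(-1) = 230)
  q = 1: r = 4, s = 0 − 1·1 = -1, t = 1 − 1·(-1) = 2  (check: 464·(-1) + 234·2 = 4)
  q = 57: r = 2, s = 1 − 57·(-1) = 58, t = -1 − 57·2 = -115  (check: 464·58 + 234·(-115) = 2)
The row with r = 2 (the gcd) gives the Bezout coefficients s = 58, t = -115.
Result: 464 · (58) + 234 · (-115) = 2.

gcd(464, 234) = 2; s = 58, t = -115 (check: 464·58 + 234·(-115) = 2).


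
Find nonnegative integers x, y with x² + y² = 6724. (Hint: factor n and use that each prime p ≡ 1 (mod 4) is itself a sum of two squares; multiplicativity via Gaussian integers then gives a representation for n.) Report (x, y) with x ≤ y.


Step 1: Factor n = 6724 = 2^2 · 41^2.
Step 2: Check the mod-4 condition on each prime factor: 2 = 2 (special); 41 ≡ 1 (mod 4), exponent 2.
All primes ≡ 3 (mod 4) appear to even exponent (or don't appear), so by the two-squares theorem n IS expressible as a sum of two squares.
Step 3: Build a representation. Group n = k² · m with k = 2 and m = 41 · 41 = 1681 (a product of primes ≡ 1 (mod 4)); a representation of m scales to one of n via (k·x)² + (k·y)² = k²(x² + y²). Each prime p ≡ 1 (mod 4) is itself a sum of two squares; find a² by testing p − a² for a perfect square:
  41: 41 − 1² = 40, 41 − 2² = 37, 41 − 3² = 32, 41 − 4² = 25 = 5² ⇒ 41 = 4² + 5².
  Combine using the Brahmagupta–Fibonacci identity (a² + b²)(c² + d²) = (ac − bd)² + (ad + bc)² = (ac + bd)² + (ad − bc)²:
  41 · 41 = 1681: from (4² + 5²)(4² + 5²), take (4·4 − 5·5, 4·5 + 5·4) = (16 − 25, 20 + 20) = (-9, 40); dropping signs (only squares matter) gives (9, 40); check 9² + 40² = 81 + 1600 = 1681 ✓.
  Scale by k = 2: (2·9, 2·40) = (18, 80).
Step 4: Order so x ≤ y and verify: 18² + 80² = 324 + 6400 = 6724 = n. ✓

n = 6724 = 18² + 80² (one valid representation with x ≤ y).


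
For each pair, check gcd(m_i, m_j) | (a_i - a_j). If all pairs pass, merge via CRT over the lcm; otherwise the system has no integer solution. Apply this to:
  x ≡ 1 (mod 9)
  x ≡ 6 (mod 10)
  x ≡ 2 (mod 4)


Moduli 9, 10, 4 are not pairwise coprime, so CRT works modulo lcm(m_i) when all pairwise compatibility conditions hold.
Pairwise compatibility: gcd(m_i, m_j) must divide a_i - a_j for every pair.
Merge one congruence at a time:
  Start: x ≡ 1 (mod 9).
  Combine with x ≡ 6 (mod 10): gcd(9, 10) = 1; 6 - 1 = 5, which IS divisible by 1, so compatible.
    Write x = 1 + 9·t and substitute into x ≡ 6 (mod 10): 9·t ≡ 6 − 1 = 5 (mod 10).
    The inverse of 9 mod 10 is 9 (since 9·9 = 81 = 8·10 + 1), so t ≡ 9·5 = 45 ≡ 5 (mod 10).
    Then x = 1 + 9·5 = 46, valid modulo lcm(9, 10) = 90: x ≡ 46 (mod 90).
  Combine with x ≡ 2 (mod 4): gcd(90, 4) = 2; 2 - 46 = -44, which IS divisible by 2, so compatible.
    Write x = 46 + 90·t and substitute into x ≡ 2 (mod 4): 90·t ≡ 2 − 46 = -44 (mod 4).
    Divide the congruence (and modulus) by g = 2: 45·t ≡ -22 (mod 2).
    Reduce coefficients mod 2: 1·t ≡ 0 (mod 2).
    So t ≡ 0 (mod 2).
    Then x = 46 + 90·0 = 46, valid modulo lcm(90, 4) = 180: x ≡ 46 (mod 180).
Verify: 46 mod 9 = 1, 46 mod 10 = 6, 46 mod 4 = 2.

x ≡ 46 (mod 180).


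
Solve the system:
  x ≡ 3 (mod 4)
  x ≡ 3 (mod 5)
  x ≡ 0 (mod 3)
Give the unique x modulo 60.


Moduli 4, 5, 3 are pairwise coprime; by CRT there is a unique solution modulo M = 4 · 5 · 3 = 60.
Solve pairwise, accumulating the modulus:
  Start with x ≡ 3 (mod 4).
  Combine with x ≡ 3 (mod 5): since gcd(4, 5) = 1, we get a unique residue mod 20.
    Write x = 3 + 4·t and substitute into x ≡ 3 (mod 5): 4·t ≡ 3 − 3 = 0 (mod 5).
    The inverse of 4 mod 5 is 4 (since 4·4 = 16 = 3·5 + 1), so t ≡ 4·0 = 0 ≡ 0 (mod 5).
    Then x = 3 + 4·0 = 3, valid modulo lcm(4, 5) = 20: x ≡ 3 (mod 20).
  Combine with x ≡ 0 (mod 3): since gcd(20, 3) = 1, we get a unique residue mod 60.
    Write x = 3 + 20·t and substitute into x ≡ 0 (mod 3): 20·t ≡ 0 − 3 = -3 (mod 3).
    Reduce coefficients mod 3: 2·t ≡ 0 (mod 3).
    The inverse of 2 mod 3 is 2 (since 2·2 = 4 = 1·3 + 1), so t ≡ 2·0 = 0 ≡ 0 (mod 3).
    Then x = 3 + 20·0 = 3, valid modulo lcm(20, 3) = 60: x ≡ 3 (mod 60).
Verify: 3 mod 4 = 3 ✓, 3 mod 5 = 3 ✓, 3 mod 3 = 0 ✓.

x ≡ 3 (mod 60).


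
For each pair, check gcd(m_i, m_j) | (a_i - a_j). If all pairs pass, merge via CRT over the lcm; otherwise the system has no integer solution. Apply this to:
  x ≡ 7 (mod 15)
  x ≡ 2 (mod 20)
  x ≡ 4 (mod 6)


Moduli 15, 20, 6 are not pairwise coprime, so CRT works modulo lcm(m_i) when all pairwise compatibility conditions hold.
Pairwise compatibility: gcd(m_i, m_j) must divide a_i - a_j for every pair.
Merge one congruence at a time:
  Start: x ≡ 7 (mod 15).
  Combine with x ≡ 2 (mod 20): gcd(15, 20) = 5; 2 - 7 = -5, which IS divisible by 5, so compatible.
    Write x = 7 + 15·t and substitute into x ≡ 2 (mod 20): 15·t ≡ 2 − 7 = -5 (mod 20).
    Divide the congruence (and modulus) by g = 5: 3·t ≡ -1 (mod 4).
    Reduce coefficients mod 4: 3·t ≡ 3 (mod 4).
    The inverse of 3 mod 4 is 3 (since 3·3 = 9 = 2·4 + 1), so t ≡ 3·3 = 9 ≡ 1 (mod 4).
    Then x = 7 + 15·1 = 22, valid modulo lcm(15, 20) = 60: x ≡ 22 (mod 60).
  Combine with x ≡ 4 (mod 6): gcd(60, 6) = 6; 4 - 22 = -18, which IS divisible by 6, so compatible.
    Write x = 22 + 60·t and substitute into x ≡ 4 (mod 6): 60·t ≡ 4 − 22 = -18 (mod 6).
    Divide the congruence (and modulus) by g = 6: 10·t ≡ -3 (mod 1).
    Modulo 1 every t works; take t = 0.
    Then x = 22 + 60·0 = 22, valid modulo lcm(60, 6) = 60: x ≡ 22 (mod 60).
Verify: 22 mod 15 = 7, 22 mod 20 = 2, 22 mod 6 = 4.

x ≡ 22 (mod 60).


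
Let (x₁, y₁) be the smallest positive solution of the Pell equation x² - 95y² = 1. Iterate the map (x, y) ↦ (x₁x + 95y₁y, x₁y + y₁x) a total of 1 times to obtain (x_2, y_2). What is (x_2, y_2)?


Step 1: Find the fundamental solution (x₁, y₁) of x² - 95y² = 1.
  Expand √95 as a continued fraction. a₀ = ⌊√95⌋ = 9; iterate m_{k+1} = d_k·a_k − m_k, d_{k+1} = (95 − m_{k+1}²)/d_k, a_{k+1} = ⌊(a₀ + m_{k+1})/d_{k+1}⌋ (starting m₀ = 0, d₀ = 1), with convergents p_k = a_k·p_{k-1} + p_{k-2}, q_k = a_k·q_{k-1} + q_{k-2} (p₋₁ = 1, q₋₁ = 0):
  k = 0: a₀ = 9; p₀/q₀ = 9/1; p₀² − 95·q₀² = 81 − 95 = -14.
  k = 1: m = 9, d = 14, a = ⌊(9 + 9)/14⌋ = 1; p/q = (1·9 + 1)/(1·1 + 0) = 10/1; p² − 95·q² = 100 − 95 = 5.
  k = 2: m = 5, d = 5, a = ⌊(9 + 5)/5⌋ = 2; p/q = (2·10 + 9)/(2·1 + 1) = 29/3; p² − 95·q² = 841 − 855 = -14.
  k = 3: m = 5, d = 14, a = ⌊(9 + 5)/14⌋ = 1; p/q = (1·29 + 10)/(1·3 + 1) = 39/4; p² − 95·q² = 1521 − 1520 = 1.
  The first convergent with p² − 95·q² = 1 gives the fundamental solution (x₁, y₁) = (39, 4).
Step 2: Apply the recurrence (x_{n+1}, y_{n+1}) = (x₁x_n + 95y₁y_n, x₁y_n + y₁x_n) repeatedly.
  From (x_1, y_1) = (39, 4): x_2 = 39·39 + 95·4·4 = 3041; y_2 = 39·4 + 4·39 = 312.
Step 3: Verify x_2² - 95·y_2² = 9247681 - 9247680 = 1 (should be 1). ✓

(x_1, y_1) = (39, 4); (x_2, y_2) = (3041, 312).


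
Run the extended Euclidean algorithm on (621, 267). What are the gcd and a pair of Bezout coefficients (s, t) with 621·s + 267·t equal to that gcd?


Euclidean algorithm on (621, 267) — divide until remainder is 0:
  621 = 2 · 267 + 87
  267 = 3 · 87 + 6
  87 = 14 · 6 + 3
  6 = 2 · 3 + 0
gcd(621, 267) = 3.
Track Bezout coefficients alongside the remainders: start with r₀ = 621 = a·1 + b·0 (s = 1, t = 0) and r₁ = 267 = a·0 + b·1 (s = 0, t = 1); each new remainder r_{k+1} = r_{k-1} − q_k·r_k inherits s_{k+1} = s_{k-1} − q_k·s_k, t_{k+1} = t_{k-1} − q_k·t_k, so r_k = a·s_k + b·t_k at every step:
  q = 2: r = 87, s = 1 − 2·0 = 1, t = 0 − 2·1 = -2  (check: 621·1 + 267·(-2) = 87)
  q = 3: r = 6, s = 0 − 3·1 = -3, t = 1 − 3·(-2) = 7  (check: 621·(-3) + 267·7 = 6)
  q = 14: r = 3, s = 1 − 14·(-3) = 43, t = -2 − 14·7 = -100  (check: 621·43 + 267·(-100) = 3)
The row with r = 3 (the gcd) gives the Bezout coefficients s = 43, t = -100.
Result: 621 · (43) + 267 · (-100) = 3.

gcd(621, 267) = 3; s = 43, t = -100 (check: 621·43 + 267·(-100) = 3).


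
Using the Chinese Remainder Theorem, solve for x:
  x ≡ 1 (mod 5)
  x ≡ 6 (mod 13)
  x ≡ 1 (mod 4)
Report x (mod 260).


Moduli 5, 13, 4 are pairwise coprime; by CRT there is a unique solution modulo M = 5 · 13 · 4 = 260.
Solve pairwise, accumulating the modulus:
  Start with x ≡ 1 (mod 5).
  Combine with x ≡ 6 (mod 13): since gcd(5, 13) = 1, we get a unique residue mod 65.
    Write x = 1 + 5·t and substitute into x ≡ 6 (mod 13): 5·t ≡ 6 − 1 = 5 (mod 13).
    The inverse of 5 mod 13 is 8 (since 5·8 = 40 = 3·13 + 1), so t ≡ 8·5 = 40 ≡ 1 (mod 13).
    Then x = 1 + 5·1 = 6, valid modulo lcm(5, 13) = 65: x ≡ 6 (mod 65).
  Combine with x ≡ 1 (mod 4): since gcd(65, 4) = 1, we get a unique residue mod 260.
    Write x = 6 + 65·t and substitute into x ≡ 1 (mod 4): 65·t ≡ 1 − 6 = -5 (mod 4).
    Reduce coefficients mod 4: 1·t ≡ 3 (mod 4).
    So t ≡ 3 (mod 4).
    Then x = 6 + 65·3 = 201, valid modulo lcm(65, 4) = 260: x ≡ 201 (mod 260).
Verify: 201 mod 5 = 1 ✓, 201 mod 13 = 6 ✓, 201 mod 4 = 1 ✓.

x ≡ 201 (mod 260).


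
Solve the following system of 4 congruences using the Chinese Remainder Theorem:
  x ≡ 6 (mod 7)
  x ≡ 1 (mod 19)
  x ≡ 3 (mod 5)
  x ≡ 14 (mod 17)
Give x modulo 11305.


Product of moduli M = 7 · 19 · 5 · 17 = 11305.
Merge one congruence at a time:
  Start: x ≡ 6 (mod 7).
  Combine with x ≡ 1 (mod 19); new modulus lcm = 133.
    Write x = 6 + 7·t and substitute into x ≡ 1 (mod 19): 7·t ≡ 1 − 6 = -5 (mod 19).
    Reduce coefficients mod 19: 7·t ≡ 14 (mod 19).
    The inverse of 7 mod 19 is 11 (since 7·11 = 77 = 4·19 + 1), so t ≡ 11·14 = 154 ≡ 2 (mod 19).
    Then x = 6 + 7·2 = 20, valid modulo lcm(7, 19) = 133: x ≡ 20 (mod 133).
  Combine with x ≡ 3 (mod 5); new modulus lcm = 665.
    Write x = 20 + 133·t and substitute into x ≡ 3 (mod 5): 133·t ≡ 3 − 20 = -17 (mod 5).
    Reduce coefficients mod 5: 3·t ≡ 3 (mod 5).
    The inverse of 3 mod 5 is 2 (since 3·2 = 6 = 1·5 + 1), so t ≡ 2·3 = 6 ≡ 1 (mod 5).
    Then x = 20 + 133·1 = 153, valid modulo lcm(133, 5) = 665: x ≡ 153 (mod 665).
  Combine with x ≡ 14 (mod 17); new modulus lcm = 11305.
    Write x = 153 + 665·t and substitute into x ≡ 14 (mod 17): 665·t ≡ 14 − 153 = -139 (mod 17).
    Reduce coefficients mod 17: 2·t ≡ 14 (mod 17).
    The inverse of 2 mod 17 is 9 (since 2·9 = 18 = 1·17 + 1), so t ≡ 9·14 = 126 ≡ 7 (mod 17).
    Then x = 153 + 665·7 = 4808, valid modulo lcm(665, 17) = 11305: x ≡ 4808 (mod 11305).
Verify against each original: 4808 mod 7 = 6, 4808 mod 19 = 1, 4808 mod 5 = 3, 4808 mod 17 = 14.

x ≡ 4808 (mod 11305).


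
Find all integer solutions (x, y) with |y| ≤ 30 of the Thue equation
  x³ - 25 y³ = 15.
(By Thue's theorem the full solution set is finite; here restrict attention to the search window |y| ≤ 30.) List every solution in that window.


The equation is x³ - 25y³ = 15. For fixed y, x³ = 25·y³ + 15, so a solution requires the RHS to be a perfect cube.
Strategy: iterate y from -30 to 30, compute RHS = 25·y³ + 15, and check whether it is a (positive or negative) perfect cube.
Check small values of y:
  y = 0: RHS = 15 is not a perfect cube.
  y = 1: RHS = 40 is not a perfect cube.
  y = -1: RHS = -10 is not a perfect cube.
  y = 2: RHS = 215 is not a perfect cube.
  y = -2: RHS = -185 is not a perfect cube.
  y = 3: RHS = 690 is not a perfect cube.
  y = -3: RHS = -660 is not a perfect cube.
Continuing the search up to |y| = 30 finds no solutions either.
No (x, y) in the scanned range satisfies the equation.

No integer solutions with |y| ≤ 30.


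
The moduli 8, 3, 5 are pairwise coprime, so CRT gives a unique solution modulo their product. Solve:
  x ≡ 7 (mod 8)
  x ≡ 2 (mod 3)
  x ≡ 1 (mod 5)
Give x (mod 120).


Moduli 8, 3, 5 are pairwise coprime; by CRT there is a unique solution modulo M = 8 · 3 · 5 = 120.
Solve pairwise, accumulating the modulus:
  Start with x ≡ 7 (mod 8).
  Combine with x ≡ 2 (mod 3): since gcd(8, 3) = 1, we get a unique residue mod 24.
    Write x = 7 + 8·t and substitute into x ≡ 2 (mod 3): 8·t ≡ 2 − 7 = -5 (mod 3).
    Reduce coefficients mod 3: 2·t ≡ 1 (mod 3).
    The inverse of 2 mod 3 is 2 (since 2·2 = 4 = 1·3 + 1), so t ≡ 2·1 = 2 ≡ 2 (mod 3).
    Then x = 7 + 8·2 = 23, valid modulo lcm(8, 3) = 24: x ≡ 23 (mod 24).
  Combine with x ≡ 1 (mod 5): since gcd(24, 5) = 1, we get a unique residue mod 120.
    Write x = 23 + 24·t and substitute into x ≡ 1 (mod 5): 24·t ≡ 1 − 23 = -22 (mod 5).
    Reduce coefficients mod 5: 4·t ≡ 3 (mod 5).
    The inverse of 4 mod 5 is 4 (since 4·4 = 16 = 3·5 + 1), so t ≡ 4·3 = 12 ≡ 2 (mod 5).
    Then x = 23 + 24·2 = 71, valid modulo lcm(24, 5) = 120: x ≡ 71 (mod 120).
Verify: 71 mod 8 = 7 ✓, 71 mod 3 = 2 ✓, 71 mod 5 = 1 ✓.

x ≡ 71 (mod 120).


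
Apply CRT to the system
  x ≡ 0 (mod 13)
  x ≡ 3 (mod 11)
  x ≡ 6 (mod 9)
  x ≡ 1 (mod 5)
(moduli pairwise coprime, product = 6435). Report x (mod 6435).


Product of moduli M = 13 · 11 · 9 · 5 = 6435.
Merge one congruence at a time:
  Start: x ≡ 0 (mod 13).
  Combine with x ≡ 3 (mod 11); new modulus lcm = 143.
    Write x = 0 + 13·t and substitute into x ≡ 3 (mod 11): 13·t ≡ 3 − 0 = 3 (mod 11).
    Reduce coefficients mod 11: 2·t ≡ 3 (mod 11).
    The inverse of 2 mod 11 is 6 (since 2·6 = 12 = 1·11 + 1), so t ≡ 6·3 = 18 ≡ 7 (mod 11).
    Then x = 0 + 13·7 = 91, valid modulo lcm(13, 11) = 143: x ≡ 91 (mod 143).
  Combine with x ≡ 6 (mod 9); new modulus lcm = 1287.
    Write x = 91 + 143·t and substitute into x ≡ 6 (mod 9): 143·t ≡ 6 − 91 = -85 (mod 9).
    Reduce coefficients mod 9: 8·t ≡ 5 (mod 9).
    The inverse of 8 mod 9 is 8 (since 8·8 = 64 = 7·9 + 1), so t ≡ 8·5 = 40 ≡ 4 (mod 9).
    Then x = 91 + 143·4 = 663, valid modulo lcm(143, 9) = 1287: x ≡ 663 (mod 1287).
  Combine with x ≡ 1 (mod 5); new modulus lcm = 6435.
    Write x = 663 + 1287·t and substitute into x ≡ 1 (mod 5): 1287·t ≡ 1 − 663 = -662 (mod 5).
    Reduce coefficients mod 5: 2·t ≡ 3 (mod 5).
    The inverse of 2 mod 5 is 3 (since 2·3 = 6 = 1·5 + 1), so t ≡ 3·3 = 9 ≡ 4 (mod 5).
    Then x = 663 + 1287·4 = 5811, valid modulo lcm(1287, 5) = 6435: x ≡ 5811 (mod 6435).
Verify against each original: 5811 mod 13 = 0, 5811 mod 11 = 3, 5811 mod 9 = 6, 5811 mod 5 = 1.

x ≡ 5811 (mod 6435).


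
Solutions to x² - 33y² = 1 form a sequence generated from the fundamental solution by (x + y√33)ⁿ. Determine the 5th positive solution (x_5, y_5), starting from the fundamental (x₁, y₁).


Step 1: Find the fundamental solution (x₁, y₁) of x² - 33y² = 1.
  Expand √33 as a continued fraction. a₀ = ⌊√33⌋ = 5; iterate m_{k+1} = d_k·a_k − m_k, d_{k+1} = (33 − m_{k+1}²)/d_k, a_{k+1} = ⌊(a₀ + m_{k+1})/d_{k+1}⌋ (starting m₀ = 0, d₀ = 1), with convergents p_k = a_k·p_{k-1} + p_{k-2}, q_k = a_k·q_{k-1} + q_{k-2} (p₋₁ = 1, q₋₁ = 0):
  k = 0: a₀ = 5; p₀/q₀ = 5/1; p₀² − 33·q₀² = 25 − 33 = -8.
  k = 1: m = 5, d = 8, a = ⌊(5 + 5)/8⌋ = 1; p/q = (1·5 + 1)/(1·1 + 0) = 6/1; p² − 33·q² = 36 − 33 = 3.
  k = 2: m = 3, d = 3, a = ⌊(5 + 3)/3⌋ = 2; p/q = (2·6 + 5)/(2·1 + 1) = 17/3; p² − 33·q² = 289 − 297 = -8.
  k = 3: m = 3, d = 8, a = ⌊(5 + 3)/8⌋ = 1; p/q = (1·17 + 6)/(1·3 + 1) = 23/4; p² − 33·q² = 529 − 528 = 1.
  The first convergent with p² − 33·q² = 1 gives the fundamental solution (x₁, y₁) = (23, 4).
Step 2: Apply the recurrence (x_{n+1}, y_{n+1}) = (x₁x_n + 33y₁y_n, x₁y_n + y₁x_n) repeatedly.
  From (x_1, y_1) = (23, 4): x_2 = 23·23 + 33·4·4 = 1057; y_2 = 23·4 + 4·23 = 184.
  From (x_2, y_2) = (1057, 184): x_3 = 23·1057 + 33·4·184 = 48599; y_3 = 23·184 + 4·1057 = 8460.
  From (x_3, y_3) = (48599, 8460): x_4 = 23·48599 + 33·4·8460 = 2234497; y_4 = 23·8460 + 4·48599 = 388976.
  From (x_4, y_4) = (2234497, 388976): x_5 = 23·2234497 + 33·4·388976 = 102738263; y_5 = 23·388976 + 4·2234497 = 17884436.
Step 3: Verify x_5² - 33·y_5² = 10555150684257169 - 10555150684257168 = 1 (should be 1). ✓

(x_1, y_1) = (23, 4); (x_5, y_5) = (102738263, 17884436).


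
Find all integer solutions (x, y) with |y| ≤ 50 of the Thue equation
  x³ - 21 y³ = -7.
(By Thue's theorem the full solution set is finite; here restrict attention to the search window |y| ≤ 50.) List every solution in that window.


The equation is x³ - 21y³ = -7. For fixed y, x³ = 21·y³ − 7, so a solution requires the RHS to be a perfect cube.
Strategy: iterate y from -50 to 50, compute RHS = 21·y³ − 7, and check whether it is a (positive or negative) perfect cube.
Check small values of y:
  y = 0: RHS = -7 is not a perfect cube.
  y = 1: RHS = 14 is not a perfect cube.
  y = -1: RHS = -28 is not a perfect cube.
  y = 2: RHS = 161 is not a perfect cube.
  y = -2: RHS = -175 is not a perfect cube.
  y = 3: RHS = 560 is not a perfect cube.
  y = -3: RHS = -574 is not a perfect cube.
Continuing the search up to |y| = 50 finds no solutions either.
No (x, y) in the scanned range satisfies the equation.

No integer solutions with |y| ≤ 50.


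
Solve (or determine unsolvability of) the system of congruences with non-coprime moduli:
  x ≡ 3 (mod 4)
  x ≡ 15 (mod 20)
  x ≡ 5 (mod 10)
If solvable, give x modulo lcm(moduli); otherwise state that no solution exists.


Moduli 4, 20, 10 are not pairwise coprime, so CRT works modulo lcm(m_i) when all pairwise compatibility conditions hold.
Pairwise compatibility: gcd(m_i, m_j) must divide a_i - a_j for every pair.
Merge one congruence at a time:
  Start: x ≡ 3 (mod 4).
  Combine with x ≡ 15 (mod 20): gcd(4, 20) = 4; 15 - 3 = 12, which IS divisible by 4, so compatible.
    Write x = 3 + 4·t and substitute into x ≡ 15 (mod 20): 4·t ≡ 15 − 3 = 12 (mod 20).
    Divide the congruence (and modulus) by g = 4: 1·t ≡ 3 (mod 5).
    So t ≡ 3 (mod 5).
    Then x = 3 + 4·3 = 15, valid modulo lcm(4, 20) = 20: x ≡ 15 (mod 20).
  Combine with x ≡ 5 (mod 10): gcd(20, 10) = 10; 5 - 15 = -10, which IS divisible by 10, so compatible.
    Write x = 15 + 20·t and substitute into x ≡ 5 (mod 10): 20·t ≡ 5 − 15 = -10 (mod 10).
    Divide the congruence (and modulus) by g = 10: 2·t ≡ -1 (mod 1).
    Modulo 1 every t works; take t = 0.
    Then x = 15 + 20·0 = 15, valid modulo lcm(20, 10) = 20: x ≡ 15 (mod 20).
Verify: 15 mod 4 = 3, 15 mod 20 = 15, 15 mod 10 = 5.

x ≡ 15 (mod 20).


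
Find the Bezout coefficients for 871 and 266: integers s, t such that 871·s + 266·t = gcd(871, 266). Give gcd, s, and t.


Euclidean algorithm on (871, 266) — divide until remainder is 0:
  871 = 3 · 266 + 73
  266 = 3 · 73 + 47
  73 = 1 · 47 + 26
  47 = 1 · 26 + 21
  26 = 1 · 21 + 5
  21 = 4 · 5 + 1
  5 = 5 · 1 + 0
gcd(871, 266) = 1.
Track Bezout coefficients alongside the remainders: start with r₀ = 871 = a·1 + b·0 (s = 1, t = 0) and r₁ = 266 = a·0 + b·1 (s = 0, t = 1); each new remainder r_{k+1} = r_{k-1} − q_k·r_k inherits s_{k+1} = s_{k-1} − q_k·s_k, t_{k+1} = t_{k-1} − q_k·t_k, so r_k = a·s_k + b·t_k at every step:
  q = 3: r = 73, s = 1 − 3·0 = 1, t = 0 − 3·1 = -3  (check: 871·1 + 266·(-3) = 73)
  q = 3: r = 47, s = 0 − 3·1 = -3, t = 1 − 3·(-3) = 10  (check: 871·(-3) + 266·10 = 47)
  q = 1: r = 26, s = 1 − 1·(-3) = 4, t = -3 − 1·10 = -13  (check: 871·4 + 266·(-13) = 26)
  q = 1: r = 21, s = -3 − 1·4 = -7, t = 10 − 1·(-13) = 23  (check: 871·(-7) + 266·23 = 21)
  q = 1: r = 5, s = 4 − 1·(-7) = 11, t = -13 − 1·23 = -36  (check: 871·11 + 266·(-36) = 5)
  q = 4: r = 1, s = -7 − 4·11 = -51, t = 23 − 4·(-36) = 167  (check: 871·(-51) + 266·167 = 1)
The row with r = 1 (the gcd) gives the Bezout coefficients s = -51, t = 167.
Result: 871 · (-51) + 266 · (167) = 1.

gcd(871, 266) = 1; s = -51, t = 167 (check: 871·(-51) + 266·167 = 1).


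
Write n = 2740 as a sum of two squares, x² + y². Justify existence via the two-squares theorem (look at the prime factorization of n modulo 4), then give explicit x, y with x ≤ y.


Step 1: Factor n = 2740 = 2^2 · 5 · 137.
Step 2: Check the mod-4 condition on each prime factor: 2 = 2 (special); 5 ≡ 1 (mod 4), exponent 1; 137 ≡ 1 (mod 4), exponent 1.
All primes ≡ 3 (mod 4) appear to even exponent (or don't appear), so by the two-squares theorem n IS expressible as a sum of two squares.
Step 3: Build a representation. Group n = k² · m with k = 2 and m = 5 · 137 = 685 (a product of primes ≡ 1 (mod 4)); a representation of m scales to one of n via (k·x)² + (k·y)² = k²(x² + y²). Each prime p ≡ 1 (mod 4) is itself a sum of two squares; find a² by testing p − a² for a perfect square:
  5: 5 − 1² = 4 = 2² ⇒ 5 = 1² + 2².
  137: 137 − 1² = 136, 137 − 2² = 133, 137 − 3² = 128, 137 − 4² = 121 = 11² ⇒ 137 = 4² + 11².
  Combine using the Brahmagupta–Fibonacci identity (a² + b²)(c² + d²) = (ac − bd)² + (ad + bc)² = (ac + bd)² + (ad − bc)²:
  5 · 137 = 685: from (1² + 2²)(4² + 11²), take (1·4 − 2·11, 1·11 + 2·4) = (4 − 22, 11 + 8) = (-18, 19); dropping signs (only squares matter) gives (18, 19); check 18² + 19² = 324 + 361 = 685 ✓.
  Scale by k = 2: (2·18, 2·19) = (36, 38).
Step 4: Order so x ≤ y and verify: 36² + 38² = 1296 + 1444 = 2740 = n. ✓

n = 2740 = 36² + 38² (one valid representation with x ≤ y).
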